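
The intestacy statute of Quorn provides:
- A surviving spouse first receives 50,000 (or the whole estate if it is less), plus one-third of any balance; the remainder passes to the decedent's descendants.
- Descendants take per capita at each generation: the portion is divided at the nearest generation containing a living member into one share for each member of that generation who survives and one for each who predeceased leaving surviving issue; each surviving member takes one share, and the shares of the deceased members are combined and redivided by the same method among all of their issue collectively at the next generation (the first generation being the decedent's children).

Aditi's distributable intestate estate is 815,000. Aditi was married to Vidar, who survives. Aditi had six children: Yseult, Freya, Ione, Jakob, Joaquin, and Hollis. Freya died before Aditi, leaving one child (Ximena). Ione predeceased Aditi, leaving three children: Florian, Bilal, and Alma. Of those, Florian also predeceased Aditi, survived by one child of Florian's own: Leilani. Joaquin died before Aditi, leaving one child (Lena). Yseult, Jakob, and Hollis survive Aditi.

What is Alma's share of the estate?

Vidar first takes 50,000, leaving a balance of 765,000. Vidar then takes one-third of the balance (255,000), for a total of 305,000. The remaining 510,000 passes to the descendants.
The descendants' portion (510,000) is divided at the children's generation into 6 shares of 85,000. Yseult, Jakob, and Hollis each take 85,000. The 3 shares of the deceased (Freya, Ione, and Joaquin) are combined into a pool of 255,000.
That pool (255,000) is divided at the grandchildren's generation into 5 shares of 51,000. Ximena, Bilal, Alma, and Lena each take 51,000. The remaining share for the deceased Florian (51,000) is carried to the next generation.
That pool (51,000) passes entirely to Leilani, the sole taker at the great-grandchildren's generation.

Alma receives 51,000.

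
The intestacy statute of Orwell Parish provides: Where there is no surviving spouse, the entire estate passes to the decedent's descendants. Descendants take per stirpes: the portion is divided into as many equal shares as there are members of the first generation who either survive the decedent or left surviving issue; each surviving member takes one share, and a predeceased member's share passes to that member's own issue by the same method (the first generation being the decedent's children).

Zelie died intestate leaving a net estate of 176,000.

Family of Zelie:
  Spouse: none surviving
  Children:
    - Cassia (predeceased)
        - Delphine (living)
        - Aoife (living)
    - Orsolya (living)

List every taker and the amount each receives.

Delphine: 44,000; Aoife: 44,000; Orsolya: 88,000

The entire 176,000 passes to the descendants.
That amount (176,000) is divided into 2 shares of 88,000: Orsolya takes 88,000; Cassia's 88,000 share passes to Cassia's issue.
Cassia's share (88,000) is divided into 2 shares of 44,000: Delphine and Aoife each take 44,000.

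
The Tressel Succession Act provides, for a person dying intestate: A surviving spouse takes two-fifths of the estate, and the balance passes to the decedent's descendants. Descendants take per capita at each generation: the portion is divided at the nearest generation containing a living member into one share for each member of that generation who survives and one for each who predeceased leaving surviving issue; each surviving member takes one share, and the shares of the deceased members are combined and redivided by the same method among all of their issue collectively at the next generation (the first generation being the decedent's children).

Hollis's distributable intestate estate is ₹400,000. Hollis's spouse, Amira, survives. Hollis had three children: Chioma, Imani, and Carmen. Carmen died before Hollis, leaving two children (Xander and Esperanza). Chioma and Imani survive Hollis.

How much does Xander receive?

Xander receives ₹40,000.

Amira takes two-fifths of ₹400,000 = ₹160,000. The remaining ₹240,000 passes to the descendants.
The descendants' portion (₹240,000) is divided at the children's generation into 3 shares of ₹80,000. Chioma and Imani each take ₹80,000. The remaining share for the deceased Carmen (₹80,000) is carried to the next generation.
That pool (₹80,000) is divided at the grandchildren's generation equally among Xander and Esperanza: ₹40,000 each.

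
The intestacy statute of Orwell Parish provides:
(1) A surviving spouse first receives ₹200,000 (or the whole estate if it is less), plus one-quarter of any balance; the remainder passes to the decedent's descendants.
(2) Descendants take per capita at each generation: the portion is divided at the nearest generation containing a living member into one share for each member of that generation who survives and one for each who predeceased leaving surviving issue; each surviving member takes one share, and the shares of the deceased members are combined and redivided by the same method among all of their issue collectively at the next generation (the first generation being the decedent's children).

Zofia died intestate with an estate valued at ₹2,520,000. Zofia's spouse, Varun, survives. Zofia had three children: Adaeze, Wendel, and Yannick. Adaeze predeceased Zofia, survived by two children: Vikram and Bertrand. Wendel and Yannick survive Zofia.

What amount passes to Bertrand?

Bertrand receives ₹290,000.

Varun first takes ₹200,000, leaving a balance of ₹2,320,000. Varun then takes one-quarter of the balance (₹580,000), for a total of ₹780,000. The remaining ₹1,740,000 passes to the descendants.
The descendants' portion (₹1,740,000) is divided at the children's generation into 3 shares of ₹580,000. Wendel and Yannick each take ₹580,000. The remaining share for the deceased Adaeze (₹580,000) is carried to the next generation.
That pool (₹580,000) is divided at the grandchildren's generation equally among Vikram and Bertrand: ₹290,000 each.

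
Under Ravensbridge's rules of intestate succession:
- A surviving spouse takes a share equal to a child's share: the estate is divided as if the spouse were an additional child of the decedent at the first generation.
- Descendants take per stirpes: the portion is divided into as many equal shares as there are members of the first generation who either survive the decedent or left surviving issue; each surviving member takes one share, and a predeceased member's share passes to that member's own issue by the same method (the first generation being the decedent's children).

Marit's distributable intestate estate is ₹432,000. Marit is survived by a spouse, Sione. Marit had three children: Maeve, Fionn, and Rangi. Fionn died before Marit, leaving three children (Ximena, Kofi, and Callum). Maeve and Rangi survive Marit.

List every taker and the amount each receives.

The spouse counts as an additional share at the children's level, so there are 4 primary shares of ₹108,000. Sione takes one such share (₹108,000).
The children's combined portion (₹324,000) is divided into 3 shares of ₹108,000: Maeve and Rangi each take ₹108,000; Fionn's ₹108,000 share passes to Fionn's issue.
Fionn's share (₹108,000) is divided into 3 shares of ₹36,000: Ximena, Kofi, and Callum each take ₹36,000.

Sione: ₹108,000; Maeve: ₹108,000; Ximena: ₹36,000; Kofi: ₹36,000; Callum: ₹36,000; Rangi: ₹108,000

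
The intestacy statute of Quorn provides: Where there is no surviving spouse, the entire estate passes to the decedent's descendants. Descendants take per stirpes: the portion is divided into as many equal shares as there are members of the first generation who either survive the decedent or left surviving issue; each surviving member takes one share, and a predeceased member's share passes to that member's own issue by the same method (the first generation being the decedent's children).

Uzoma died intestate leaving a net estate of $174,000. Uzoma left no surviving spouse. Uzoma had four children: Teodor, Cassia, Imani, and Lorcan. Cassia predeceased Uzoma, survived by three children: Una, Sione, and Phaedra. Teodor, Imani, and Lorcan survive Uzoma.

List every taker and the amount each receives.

Teodor: $43,500; Una: $14,500; Sione: $14,500; Phaedra: $14,500; Imani: $43,500; Lorcan: $43,500

The entire $174,000 passes to the descendants.
That amount ($174,000) is divided into 4 shares of $43,500: Teodor, Imani, and Lorcan each take $43,500; Cassia's $43,500 share passes to Cassia's issue.
Cassia's share ($43,500) is divided into 3 shares of $14,500: Una, Sione, and Phaedra each take $14,500.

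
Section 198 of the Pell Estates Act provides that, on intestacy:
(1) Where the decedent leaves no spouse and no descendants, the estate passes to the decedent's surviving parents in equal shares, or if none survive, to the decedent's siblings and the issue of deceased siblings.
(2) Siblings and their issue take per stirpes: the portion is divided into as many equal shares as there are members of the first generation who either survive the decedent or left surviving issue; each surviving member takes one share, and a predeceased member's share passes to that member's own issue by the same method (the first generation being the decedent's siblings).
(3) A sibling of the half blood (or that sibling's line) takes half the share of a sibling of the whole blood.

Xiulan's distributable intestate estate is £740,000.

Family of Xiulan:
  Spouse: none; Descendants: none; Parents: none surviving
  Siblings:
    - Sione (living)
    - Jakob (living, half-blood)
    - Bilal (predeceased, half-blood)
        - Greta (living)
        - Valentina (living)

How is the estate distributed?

The entire £740,000 passes to the siblings and their issue.
Counting each half-blood sibling's line as half a unit, there are 2 units in £740,000, so one unit is £370,000. Whole-blood lines (Sione) take £370,000 each; half-blood lines (Jakob and Bilal) take £185,000 each.
Bilal's share (£185,000) is divided into 2 shares of £92,500: Greta and Valentina each take £92,500.

Sione: £370,000; Jakob: £185,000; Greta: £92,500; Valentina: £92,500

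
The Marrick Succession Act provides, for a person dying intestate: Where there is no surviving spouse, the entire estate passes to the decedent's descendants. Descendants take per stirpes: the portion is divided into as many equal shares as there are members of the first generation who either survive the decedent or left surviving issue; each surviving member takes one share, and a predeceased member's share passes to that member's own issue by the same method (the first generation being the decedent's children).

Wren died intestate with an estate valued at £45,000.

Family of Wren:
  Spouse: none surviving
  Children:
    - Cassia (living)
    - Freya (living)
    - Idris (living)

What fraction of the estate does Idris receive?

The entire £45,000 passes to the descendants.
That amount (£45,000) is divided into 3 shares of £15,000: Cassia, Freya, and Idris each take £15,000.

Idris receives 1/3 of the estate.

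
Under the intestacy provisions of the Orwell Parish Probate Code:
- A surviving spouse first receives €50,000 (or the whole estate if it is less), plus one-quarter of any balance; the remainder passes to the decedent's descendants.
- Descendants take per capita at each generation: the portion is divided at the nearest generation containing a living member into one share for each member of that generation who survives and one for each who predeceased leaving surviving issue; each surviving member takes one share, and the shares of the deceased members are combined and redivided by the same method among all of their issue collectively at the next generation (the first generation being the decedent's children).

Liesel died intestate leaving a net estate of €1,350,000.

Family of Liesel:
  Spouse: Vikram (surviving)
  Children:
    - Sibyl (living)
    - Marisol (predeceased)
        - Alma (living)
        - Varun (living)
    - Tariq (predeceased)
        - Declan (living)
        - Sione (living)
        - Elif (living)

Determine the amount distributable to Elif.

Vikram first takes €50,000, leaving a balance of €1,300,000. Vikram then takes one-quarter of the balance (€325,000), for a total of €375,000. The remaining €975,000 passes to the descendants.
The descendants' portion (€975,000) is divided at the children's generation into 3 shares of €325,000. Sibyl takes €325,000. The 2 shares of the deceased (Marisol and Tariq) are combined into a pool of €650,000.
That pool (€650,000) is divided at the grandchildren's generation equally among Alma, Varun, Declan, Sione, and Elif: €130,000 each.

Elif receives €130,000.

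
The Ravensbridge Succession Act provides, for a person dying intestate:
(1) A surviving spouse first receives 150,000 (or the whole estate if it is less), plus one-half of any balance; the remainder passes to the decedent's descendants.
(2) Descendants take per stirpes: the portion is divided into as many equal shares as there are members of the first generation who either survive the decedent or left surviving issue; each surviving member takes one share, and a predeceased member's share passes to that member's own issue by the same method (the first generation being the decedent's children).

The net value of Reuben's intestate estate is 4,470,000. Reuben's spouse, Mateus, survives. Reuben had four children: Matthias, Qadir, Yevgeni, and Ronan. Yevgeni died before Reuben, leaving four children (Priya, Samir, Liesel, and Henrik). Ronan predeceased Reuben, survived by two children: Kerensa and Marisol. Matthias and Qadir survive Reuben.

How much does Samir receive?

Mateus first takes 150,000, leaving a balance of 4,320,000. Mateus then takes one-half of the balance (2,160,000), for a total of 2,310,000. The remaining 2,160,000 passes to the descendants.
The descendants' portion (2,160,000) is divided into 4 shares of 540,000: Matthias and Qadir each take 540,000; Yevgeni's 540,000 share passes to Yevgeni's issue; Ronan's 540,000 share passes to Ronan's issue.
Yevgeni's share (540,000) is divided into 4 shares of 135,000: Priya, Samir, Liesel, and Henrik each take 135,000.
Ronan's share (540,000) is divided into 2 shares of 270,000: Kerensa and Marisol each take 270,000.

Samir receives 135,000.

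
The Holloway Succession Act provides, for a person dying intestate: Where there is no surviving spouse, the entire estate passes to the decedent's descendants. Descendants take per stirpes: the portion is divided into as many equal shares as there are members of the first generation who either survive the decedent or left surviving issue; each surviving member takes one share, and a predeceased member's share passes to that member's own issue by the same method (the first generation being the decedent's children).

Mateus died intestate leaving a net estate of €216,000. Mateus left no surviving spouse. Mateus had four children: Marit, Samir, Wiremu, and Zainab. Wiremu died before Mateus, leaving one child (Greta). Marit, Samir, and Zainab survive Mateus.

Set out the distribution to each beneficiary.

The entire €216,000 passes to the descendants.
That amount (€216,000) is divided into 4 shares of €54,000: Marit, Samir, and Zainab each take €54,000; Wiremu's €54,000 share passes to Wiremu's issue.
Wiremu's share (€54,000) passes entirely to Greta.

Marit: €54,000; Samir: €54,000; Greta: €54,000; Zainab: €54,000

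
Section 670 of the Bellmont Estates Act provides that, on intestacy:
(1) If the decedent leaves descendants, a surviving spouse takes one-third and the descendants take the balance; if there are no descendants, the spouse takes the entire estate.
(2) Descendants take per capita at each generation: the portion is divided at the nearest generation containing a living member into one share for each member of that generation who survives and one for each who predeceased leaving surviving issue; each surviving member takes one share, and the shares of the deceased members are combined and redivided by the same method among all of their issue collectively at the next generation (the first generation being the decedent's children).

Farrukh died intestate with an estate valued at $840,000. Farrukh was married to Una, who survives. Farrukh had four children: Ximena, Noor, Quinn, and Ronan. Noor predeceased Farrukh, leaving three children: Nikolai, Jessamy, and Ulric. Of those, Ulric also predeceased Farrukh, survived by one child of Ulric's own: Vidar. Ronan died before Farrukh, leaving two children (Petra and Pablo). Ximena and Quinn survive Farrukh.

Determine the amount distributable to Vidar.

Vidar receives $56,000.

Una takes one-third of $840,000 = $280,000. The remaining $560,000 passes to the descendants.
The descendants' portion ($560,000) is divided at the children's generation into 4 shares of $140,000. Ximena and Quinn each take $140,000. The 2 shares of the deceased (Noor and Ronan) are combined into a pool of $280,000.
That pool ($280,000) is divided at the grandchildren's generation into 5 shares of $56,000. Nikolai, Jessamy, Petra, and Pablo each take $56,000. The remaining share for the deceased Ulric ($56,000) is carried to the next generation.
That pool ($56,000) passes entirely to Vidar, the sole taker at the great-grandchildren's generation.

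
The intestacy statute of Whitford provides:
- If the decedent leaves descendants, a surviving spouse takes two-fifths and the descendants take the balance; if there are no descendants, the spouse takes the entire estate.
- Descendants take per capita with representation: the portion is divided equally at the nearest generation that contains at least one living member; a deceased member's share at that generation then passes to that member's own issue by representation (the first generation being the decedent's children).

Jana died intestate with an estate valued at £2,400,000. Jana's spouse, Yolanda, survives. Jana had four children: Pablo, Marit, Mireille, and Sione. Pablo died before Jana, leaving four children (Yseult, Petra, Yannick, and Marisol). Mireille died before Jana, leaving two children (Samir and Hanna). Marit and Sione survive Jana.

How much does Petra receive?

Petra receives £90,000.

Yolanda takes two-fifths of £2,400,000 = £960,000. The remaining £1,440,000 passes to the descendants.
The descendants' portion (£1,440,000) is divided into 4 shares of £360,000: Marit and Sione each take £360,000; Pablo's £360,000 share passes to Pablo's issue; Mireille's £360,000 share passes to Mireille's issue.
Pablo's share (£360,000) is divided into 4 shares of £90,000: Yseult, Petra, Yannick, and Marisol each take £90,000.
Mireille's share (£360,000) is divided into 2 shares of £180,000: Samir and Hanna each take £180,000.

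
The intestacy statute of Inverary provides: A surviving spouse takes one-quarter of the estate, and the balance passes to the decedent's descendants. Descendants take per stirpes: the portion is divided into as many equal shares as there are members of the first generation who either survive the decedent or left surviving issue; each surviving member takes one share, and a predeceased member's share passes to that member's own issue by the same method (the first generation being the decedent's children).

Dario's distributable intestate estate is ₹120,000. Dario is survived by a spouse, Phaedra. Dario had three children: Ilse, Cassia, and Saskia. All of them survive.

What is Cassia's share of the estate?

Cassia receives ₹30,000.

Phaedra takes one-quarter of ₹120,000 = ₹30,000. The remaining ₹90,000 passes to the descendants.
The descendants' portion (₹90,000) is divided into 3 shares of ₹30,000: Ilse, Cassia, and Saskia each take ₹30,000.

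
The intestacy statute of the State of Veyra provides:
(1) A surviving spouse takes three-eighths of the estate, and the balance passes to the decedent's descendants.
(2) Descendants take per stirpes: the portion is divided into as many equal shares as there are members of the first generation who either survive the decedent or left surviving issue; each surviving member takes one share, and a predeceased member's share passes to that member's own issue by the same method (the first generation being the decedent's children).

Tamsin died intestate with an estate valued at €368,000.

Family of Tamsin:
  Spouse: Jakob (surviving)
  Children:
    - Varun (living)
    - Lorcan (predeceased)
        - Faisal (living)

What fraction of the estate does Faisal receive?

Faisal receives 5/16 of the estate.

Jakob takes three-eighths of €368,000 = €138,000. The remaining €230,000 passes to the descendants.
The descendants' portion (€230,000) is divided into 2 shares of €115,000: Varun takes €115,000; Lorcan's €115,000 share passes to Lorcan's issue.
Lorcan's share (€115,000) passes entirely to Faisal.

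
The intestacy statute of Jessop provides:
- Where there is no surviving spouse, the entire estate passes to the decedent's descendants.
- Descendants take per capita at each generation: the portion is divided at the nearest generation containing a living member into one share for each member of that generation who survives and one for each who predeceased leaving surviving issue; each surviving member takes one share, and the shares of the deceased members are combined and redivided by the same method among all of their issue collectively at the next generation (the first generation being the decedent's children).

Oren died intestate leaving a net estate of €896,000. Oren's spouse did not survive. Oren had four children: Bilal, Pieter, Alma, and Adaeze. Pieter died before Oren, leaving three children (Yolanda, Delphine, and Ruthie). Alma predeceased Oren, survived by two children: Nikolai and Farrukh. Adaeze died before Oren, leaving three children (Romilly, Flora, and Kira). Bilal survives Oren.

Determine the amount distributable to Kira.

Kira receives €84,000.

The entire €896,000 passes to the descendants.
That amount (€896,000) is divided at the children's generation into 4 shares of €224,000. Bilal takes €224,000. The 3 shares of the deceased (Pieter, Alma, and Adaeze) are combined into a pool of €672,000.
That pool (€672,000) is divided at the grandchildren's generation equally among Yolanda, Delphine, Ruthie, Nikolai, Farrukh, Romilly, Flora, and Kira: €84,000 each.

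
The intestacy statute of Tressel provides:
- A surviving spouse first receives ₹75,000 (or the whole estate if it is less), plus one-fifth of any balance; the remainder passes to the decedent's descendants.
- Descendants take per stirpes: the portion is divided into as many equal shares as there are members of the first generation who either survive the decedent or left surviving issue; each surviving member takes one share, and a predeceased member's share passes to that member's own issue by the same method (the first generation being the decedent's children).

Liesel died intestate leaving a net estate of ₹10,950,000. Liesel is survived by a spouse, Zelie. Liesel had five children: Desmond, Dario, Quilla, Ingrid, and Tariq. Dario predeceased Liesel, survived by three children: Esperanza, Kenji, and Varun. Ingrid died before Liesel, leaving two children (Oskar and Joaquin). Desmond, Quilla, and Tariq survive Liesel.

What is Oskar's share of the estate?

Zelie first takes ₹75,000, leaving a balance of ₹10,875,000. Zelie then takes one-fifth of the balance (₹2,175,000), for a total of ₹2,250,000. The remaining ₹8,700,000 passes to the descendants.
The descendants' portion (₹8,700,000) is divided into 5 shares of ₹1,740,000: Desmond, Quilla, and Tariq each take ₹1,740,000; Dario's ₹1,740,000 share passes to Dario's issue; Ingrid's ₹1,740,000 share passes to Ingrid's issue.
Dario's share (₹1,740,000) is divided into 3 shares of ₹580,000: Esperanza, Kenji, and Varun each take ₹580,000.
Ingrid's share (₹1,740,000) is divided into 2 shares of ₹870,000: Oskar and Joaquin each take ₹870,000.

Oskar receives ₹870,000.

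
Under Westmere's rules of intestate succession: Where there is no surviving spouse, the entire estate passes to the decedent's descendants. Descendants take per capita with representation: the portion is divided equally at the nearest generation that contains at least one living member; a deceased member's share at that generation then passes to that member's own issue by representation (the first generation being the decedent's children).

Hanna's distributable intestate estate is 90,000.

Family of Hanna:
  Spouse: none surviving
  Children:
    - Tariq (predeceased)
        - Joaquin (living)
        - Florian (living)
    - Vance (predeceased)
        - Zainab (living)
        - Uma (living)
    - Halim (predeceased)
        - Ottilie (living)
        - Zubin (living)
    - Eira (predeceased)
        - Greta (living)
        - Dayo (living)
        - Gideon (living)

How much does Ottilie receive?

Ottilie receives 10,000.

The entire 90,000 passes to the descendants.
No child survives, so the initial division is made at the grandchildren's generation.
That amount (90,000) is divided into 9 shares of 10,000: Joaquin, Florian, Zainab, Uma, Ottilie, Zubin, Greta, Dayo, and Gideon each take 10,000.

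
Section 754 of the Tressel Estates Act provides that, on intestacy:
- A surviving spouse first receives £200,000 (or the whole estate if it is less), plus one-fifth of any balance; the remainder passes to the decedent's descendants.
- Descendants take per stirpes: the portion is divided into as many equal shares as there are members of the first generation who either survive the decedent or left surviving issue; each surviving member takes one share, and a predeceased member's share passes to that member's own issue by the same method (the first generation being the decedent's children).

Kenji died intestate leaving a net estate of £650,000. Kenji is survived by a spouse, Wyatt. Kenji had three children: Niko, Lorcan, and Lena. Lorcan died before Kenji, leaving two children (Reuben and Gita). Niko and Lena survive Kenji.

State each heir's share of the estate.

Wyatt first takes £200,000, leaving a balance of £450,000. Wyatt then takes one-fifth of the balance (£90,000), for a total of £290,000. The remaining £360,000 passes to the descendants.
The descendants' portion (£360,000) is divided into 3 shares of £120,000: Niko and Lena each take £120,000; Lorcan's £120,000 share passes to Lorcan's issue.
Lorcan's share (£120,000) is divided into 2 shares of £60,000: Reuben and Gita each take £60,000.

Wyatt: £290,000; Niko: £120,000; Reuben: £60,000; Gita: £60,000; Lena: £120,000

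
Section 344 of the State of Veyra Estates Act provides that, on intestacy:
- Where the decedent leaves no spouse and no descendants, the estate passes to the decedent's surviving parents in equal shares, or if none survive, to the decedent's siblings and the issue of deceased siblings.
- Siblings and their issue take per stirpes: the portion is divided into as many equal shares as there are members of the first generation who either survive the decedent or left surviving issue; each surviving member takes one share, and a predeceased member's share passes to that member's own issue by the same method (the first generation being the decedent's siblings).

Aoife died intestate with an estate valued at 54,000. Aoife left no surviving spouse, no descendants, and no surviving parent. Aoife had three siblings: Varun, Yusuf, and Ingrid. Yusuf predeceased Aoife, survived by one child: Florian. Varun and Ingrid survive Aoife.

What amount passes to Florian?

Florian receives 18,000.

The entire 54,000 passes to the siblings and their issue.
That amount (54,000) is divided into 3 shares of 18,000: Varun and Ingrid each take 18,000; Yusuf's 18,000 share passes to Yusuf's issue.
Yusuf's share (18,000) passes entirely to Florian.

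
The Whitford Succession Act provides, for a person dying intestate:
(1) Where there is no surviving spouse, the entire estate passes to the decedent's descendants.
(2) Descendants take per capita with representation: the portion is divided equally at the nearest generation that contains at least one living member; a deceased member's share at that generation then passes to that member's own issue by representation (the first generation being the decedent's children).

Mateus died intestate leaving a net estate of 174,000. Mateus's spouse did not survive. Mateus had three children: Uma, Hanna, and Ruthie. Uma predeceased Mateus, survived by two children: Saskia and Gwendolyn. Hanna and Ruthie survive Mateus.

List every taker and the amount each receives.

The entire 174,000 passes to the descendants.
That amount (174,000) is divided into 3 shares of 58,000: Hanna and Ruthie each take 58,000; Uma's 58,000 share passes to Uma's issue.
Uma's share (58,000) is divided into 2 shares of 29,000: Saskia and Gwendolyn each take 29,000.

Saskia: 29,000; Gwendolyn: 29,000; Hanna: 58,000; Ruthie: 58,000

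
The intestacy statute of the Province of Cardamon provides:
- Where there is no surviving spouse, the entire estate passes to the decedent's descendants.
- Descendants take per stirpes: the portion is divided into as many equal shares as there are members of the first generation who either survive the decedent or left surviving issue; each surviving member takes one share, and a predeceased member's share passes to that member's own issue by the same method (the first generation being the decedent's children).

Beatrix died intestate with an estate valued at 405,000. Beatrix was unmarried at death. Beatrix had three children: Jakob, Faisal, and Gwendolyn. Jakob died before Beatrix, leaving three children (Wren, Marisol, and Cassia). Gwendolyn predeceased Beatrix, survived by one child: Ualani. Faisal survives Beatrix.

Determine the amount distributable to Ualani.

Ualani receives 135,000.

The entire 405,000 passes to the descendants.
That amount (405,000) is divided into 3 shares of 135,000: Faisal takes 135,000; Jakob's 135,000 share passes to Jakob's issue; Gwendolyn's 135,000 share passes to Gwendolyn's issue.
Jakob's share (135,000) is divided into 3 shares of 45,000: Wren, Marisol, and Cassia each take 45,000.
Gwendolyn's share (135,000) passes entirely to Ualani.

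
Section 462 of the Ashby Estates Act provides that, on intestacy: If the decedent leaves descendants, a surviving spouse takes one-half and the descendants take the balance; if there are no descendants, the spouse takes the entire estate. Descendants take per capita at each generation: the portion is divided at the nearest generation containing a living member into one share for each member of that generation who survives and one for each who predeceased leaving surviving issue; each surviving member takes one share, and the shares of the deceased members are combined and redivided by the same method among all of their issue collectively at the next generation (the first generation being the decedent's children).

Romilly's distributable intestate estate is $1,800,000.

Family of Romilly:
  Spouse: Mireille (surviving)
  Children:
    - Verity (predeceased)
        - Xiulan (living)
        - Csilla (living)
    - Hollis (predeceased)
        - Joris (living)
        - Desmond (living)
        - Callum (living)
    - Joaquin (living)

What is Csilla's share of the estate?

Csilla receives $120,000.

Mireille takes one-half of $1,800,000 = $900,000. The remaining $900,000 passes to the descendants.
The descendants' portion ($900,000) is divided at the children's generation into 3 shares of $300,000. Joaquin takes $300,000. The 2 shares of the deceased (Verity and Hollis) are combined into a pool of $600,000.
That pool ($600,000) is divided at the grandchildren's generation equally among Xiulan, Csilla, Joris, Desmond, and Callum: $120,000 each.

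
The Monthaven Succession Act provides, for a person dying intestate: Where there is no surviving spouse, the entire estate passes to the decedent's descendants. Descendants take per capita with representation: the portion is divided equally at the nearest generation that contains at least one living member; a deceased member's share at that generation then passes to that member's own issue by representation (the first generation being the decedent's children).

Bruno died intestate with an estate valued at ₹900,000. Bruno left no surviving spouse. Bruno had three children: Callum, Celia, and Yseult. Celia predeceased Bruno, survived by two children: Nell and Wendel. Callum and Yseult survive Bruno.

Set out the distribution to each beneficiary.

Callum: ₹300,000; Nell: ₹150,000; Wendel: ₹150,000; Yseult: ₹300,000

The entire ₹900,000 passes to the descendants.
That amount (₹900,000) is divided into 3 shares of ₹300,000: Callum and Yseult each take ₹300,000; Celia's ₹300,000 share passes to Celia's issue.
Celia's share (₹300,000) is divided into 2 shares of ₹150,000: Nell and Wendel each take ₹150,000.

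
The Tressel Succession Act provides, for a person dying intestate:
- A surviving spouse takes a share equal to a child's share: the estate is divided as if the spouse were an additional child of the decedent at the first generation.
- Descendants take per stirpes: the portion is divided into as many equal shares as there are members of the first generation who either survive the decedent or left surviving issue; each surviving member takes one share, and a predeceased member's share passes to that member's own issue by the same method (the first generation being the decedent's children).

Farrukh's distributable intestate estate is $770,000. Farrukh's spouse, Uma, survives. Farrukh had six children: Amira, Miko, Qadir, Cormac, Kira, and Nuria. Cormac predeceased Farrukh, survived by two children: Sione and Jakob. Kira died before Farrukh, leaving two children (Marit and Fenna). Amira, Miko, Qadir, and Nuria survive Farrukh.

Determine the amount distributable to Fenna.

The spouse counts as an additional share at the children's level, so there are 7 primary shares of $110,000. Uma takes one such share ($110,000).
The children's combined portion ($660,000) is divided into 6 shares of $110,000: Amira, Miko, Qadir, and Nuria each take $110,000; Cormac's $110,000 share passes to Cormac's issue; Kira's $110,000 share passes to Kira's issue.
Cormac's share ($110,000) is divided into 2 shares of $55,000: Sione and Jakob each take $55,000.
Kira's share ($110,000) is divided into 2 shares of $55,000: Marit and Fenna each take $55,000.

Fenna receives $55,000.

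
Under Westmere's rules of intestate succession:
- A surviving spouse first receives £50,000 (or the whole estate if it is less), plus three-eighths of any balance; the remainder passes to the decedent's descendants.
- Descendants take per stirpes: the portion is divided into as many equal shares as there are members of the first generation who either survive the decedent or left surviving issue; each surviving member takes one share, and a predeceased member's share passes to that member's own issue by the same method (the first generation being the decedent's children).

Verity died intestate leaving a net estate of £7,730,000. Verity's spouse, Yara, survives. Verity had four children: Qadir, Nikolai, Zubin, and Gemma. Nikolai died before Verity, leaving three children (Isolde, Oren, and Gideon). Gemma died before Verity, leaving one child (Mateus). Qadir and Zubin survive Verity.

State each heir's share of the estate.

Yara first takes £50,000, leaving a balance of £7,680,000. Yara then takes three-eighths of the balance (£2,880,000), for a total of £2,930,000. The remaining £4,800,000 passes to the descendants.
The descendants' portion (£4,800,000) is divided into 4 shares of £1,200,000: Qadir and Zubin each take £1,200,000; Nikolai's £1,200,000 share passes to Nikolai's issue; Gemma's £1,200,000 share passes to Gemma's issue.
Nikolai's share (£1,200,000) is divided into 3 shares of £400,000: Isolde, Oren, and Gideon each take £400,000.
Gemma's share (£1,200,000) passes entirely to Mateus.

Yara: £2,930,000; Qadir: £1,200,000; Isolde: £400,000; Oren: £400,000; Gideon: £400,000; Zubin: £1,200,000; Mateus: £1,200,000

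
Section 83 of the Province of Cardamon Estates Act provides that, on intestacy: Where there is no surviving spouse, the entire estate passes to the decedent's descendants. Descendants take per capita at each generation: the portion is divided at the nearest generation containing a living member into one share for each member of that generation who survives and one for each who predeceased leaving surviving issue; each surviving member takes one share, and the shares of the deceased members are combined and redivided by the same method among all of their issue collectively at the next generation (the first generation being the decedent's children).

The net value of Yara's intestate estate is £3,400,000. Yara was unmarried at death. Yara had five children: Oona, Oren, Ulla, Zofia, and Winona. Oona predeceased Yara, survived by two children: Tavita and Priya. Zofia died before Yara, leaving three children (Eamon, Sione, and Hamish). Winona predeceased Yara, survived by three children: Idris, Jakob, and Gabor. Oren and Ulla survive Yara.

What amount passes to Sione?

The entire £3,400,000 passes to the descendants.
That amount (£3,400,000) is divided at the children's generation into 5 shares of £680,000. Oren and Ulla each take £680,000. The 3 shares of the deceased (Oona, Zofia, and Winona) are combined into a pool of £2,040,000.
That pool (£2,040,000) is divided at the grandchildren's generation equally among Tavita, Priya, Eamon, Sione, Hamish, Idris, Jakob, and Gabor: £255,000 each.

Sione receives £255,000.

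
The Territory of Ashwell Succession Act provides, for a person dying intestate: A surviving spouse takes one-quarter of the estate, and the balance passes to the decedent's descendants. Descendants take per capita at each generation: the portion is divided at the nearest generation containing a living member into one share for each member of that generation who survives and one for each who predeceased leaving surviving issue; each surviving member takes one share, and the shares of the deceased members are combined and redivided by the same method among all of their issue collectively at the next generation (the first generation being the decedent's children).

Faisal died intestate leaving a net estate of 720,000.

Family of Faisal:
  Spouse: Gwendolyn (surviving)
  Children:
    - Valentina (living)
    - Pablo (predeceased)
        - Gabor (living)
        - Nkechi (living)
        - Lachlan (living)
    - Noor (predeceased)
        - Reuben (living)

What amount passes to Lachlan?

Lachlan receives 90,000.

Gwendolyn takes one-quarter of 720,000 = 180,000. The remaining 540,000 passes to the descendants.
The descendants' portion (540,000) is divided at the children's generation into 3 shares of 180,000. Valentina takes 180,000. The 2 shares of the deceased (Pablo and Noor) are combined into a pool of 360,000.
That pool (360,000) is divided at the grandchildren's generation equally among Gabor, Nkechi, Lachlan, and Reuben: 90,000 each.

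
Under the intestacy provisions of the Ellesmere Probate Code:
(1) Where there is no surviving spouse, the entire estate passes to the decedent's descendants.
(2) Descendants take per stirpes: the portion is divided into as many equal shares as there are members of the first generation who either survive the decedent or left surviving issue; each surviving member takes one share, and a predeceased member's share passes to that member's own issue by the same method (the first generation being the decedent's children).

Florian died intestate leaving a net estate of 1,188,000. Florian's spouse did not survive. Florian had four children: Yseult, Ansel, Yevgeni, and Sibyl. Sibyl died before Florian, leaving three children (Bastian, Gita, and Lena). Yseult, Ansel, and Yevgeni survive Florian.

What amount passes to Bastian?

The entire 1,188,000 passes to the descendants.
That amount (1,188,000) is divided into 4 shares of 297,000: Yseult, Ansel, and Yevgeni each take 297,000; Sibyl's 297,000 share passes to Sibyl's issue.
Sibyl's share (297,000) is divided into 3 shares of 99,000: Bastian, Gita, and Lena each take 99,000.

Bastian receives 99,000.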